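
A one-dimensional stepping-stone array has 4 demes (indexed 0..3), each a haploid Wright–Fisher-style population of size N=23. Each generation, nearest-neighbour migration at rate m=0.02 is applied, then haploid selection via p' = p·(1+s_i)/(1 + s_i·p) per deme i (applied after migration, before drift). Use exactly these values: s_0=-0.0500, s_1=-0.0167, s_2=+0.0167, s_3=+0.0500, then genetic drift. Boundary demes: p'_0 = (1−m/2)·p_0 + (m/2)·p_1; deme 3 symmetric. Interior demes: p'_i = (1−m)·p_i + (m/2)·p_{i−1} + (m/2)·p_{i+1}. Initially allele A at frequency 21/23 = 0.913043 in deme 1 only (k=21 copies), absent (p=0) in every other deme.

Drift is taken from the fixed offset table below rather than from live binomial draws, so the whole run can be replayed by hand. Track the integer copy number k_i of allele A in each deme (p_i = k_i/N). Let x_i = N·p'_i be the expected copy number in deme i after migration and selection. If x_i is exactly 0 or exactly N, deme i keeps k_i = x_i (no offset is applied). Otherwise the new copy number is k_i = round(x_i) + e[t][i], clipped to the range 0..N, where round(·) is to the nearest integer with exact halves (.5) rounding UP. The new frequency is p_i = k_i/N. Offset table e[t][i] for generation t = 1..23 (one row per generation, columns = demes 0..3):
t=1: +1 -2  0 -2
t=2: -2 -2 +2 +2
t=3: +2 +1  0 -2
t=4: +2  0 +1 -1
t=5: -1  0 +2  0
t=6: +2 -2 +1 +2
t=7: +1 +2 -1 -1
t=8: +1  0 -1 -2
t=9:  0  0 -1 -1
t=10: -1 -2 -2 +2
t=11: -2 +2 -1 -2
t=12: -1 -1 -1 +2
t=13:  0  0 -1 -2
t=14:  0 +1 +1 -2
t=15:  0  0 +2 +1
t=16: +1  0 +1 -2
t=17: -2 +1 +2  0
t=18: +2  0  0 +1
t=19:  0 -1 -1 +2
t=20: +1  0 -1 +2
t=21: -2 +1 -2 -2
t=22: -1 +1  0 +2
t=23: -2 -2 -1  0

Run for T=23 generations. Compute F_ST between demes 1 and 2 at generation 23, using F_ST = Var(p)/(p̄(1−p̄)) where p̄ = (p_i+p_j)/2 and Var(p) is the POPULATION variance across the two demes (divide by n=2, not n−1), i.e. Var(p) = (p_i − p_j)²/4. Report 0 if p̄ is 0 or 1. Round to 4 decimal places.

t=0: k=[0 21 0 0]
t=1: x=[0.1996 20.5433 0.2135 0.0000] k=[1 19 0 0]
t=2: x=[1.1239 18.5701 0.1931 0.0000] k=[0 17 2 0]
t=3: x=[0.1616 16.6025 2.1622 0.0210] k=[2 18 2 0]
t=4: x=[2.0617 17.6108 2.1724 0.0210] k=[4 18 3 0]
t=5: x=[3.9687 17.6411 3.1649 0.0315] k=[3 18 5 0]
t=6: x=[3.0131 17.6512 5.1459 0.0525] k=[5 16 6 2]
t=7: x=[4.9090 15.7064 6.1342 2.1325] k=[6 18 5 1]
t=8: x=[5.8924 17.6815 5.1559 1.0895] k=[7 18 4 0]
t=9: x=[6.8605 17.6815 4.1561 0.0420] k=[7 18 3 0]
t=10: x=[6.8605 17.6714 3.1649 0.0315] k=[6 16 1 2]
t=11: x=[5.8729 15.6661 1.1784 2.0805] k=[4 18 0 0]
t=12: x=[3.9687 17.6108 0.1830 0.0000] k=[3 17 0 0]
t=13: x=[3.0035 16.6126 0.1728 0.0000] k=[3 17 0 0]
t=14: x=[3.0035 16.6126 0.1728 0.0000] k=[3 18 1 0]
t=15: x=[3.0131 17.6108 1.1784 0.0105] k=[3 18 3 1]
t=16: x=[3.0131 17.6310 3.1751 1.0686] k=[4 18 4 0]
t=17: x=[3.9687 17.6512 4.1561 0.0420] k=[2 19 6 0]
t=18: x=[2.0713 18.6408 6.1443 0.0630] k=[4 19 6 1]
t=19: x=[3.9784 18.6610 6.1544 1.1000] k=[4 18 5 3]
t=20: x=[3.9687 17.6613 5.1761 3.1503] k=[5 18 4 5]
t=21: x=[4.9285 17.6613 4.2066 5.1833] k=[3 19 2 3]
t=22: x=[3.0228 18.6105 2.2129 3.1192] k=[2 20 2 5]
t=23: x=[2.0809 19.5914 2.2433 5.1627] k=[0 18 1 5]

0.5634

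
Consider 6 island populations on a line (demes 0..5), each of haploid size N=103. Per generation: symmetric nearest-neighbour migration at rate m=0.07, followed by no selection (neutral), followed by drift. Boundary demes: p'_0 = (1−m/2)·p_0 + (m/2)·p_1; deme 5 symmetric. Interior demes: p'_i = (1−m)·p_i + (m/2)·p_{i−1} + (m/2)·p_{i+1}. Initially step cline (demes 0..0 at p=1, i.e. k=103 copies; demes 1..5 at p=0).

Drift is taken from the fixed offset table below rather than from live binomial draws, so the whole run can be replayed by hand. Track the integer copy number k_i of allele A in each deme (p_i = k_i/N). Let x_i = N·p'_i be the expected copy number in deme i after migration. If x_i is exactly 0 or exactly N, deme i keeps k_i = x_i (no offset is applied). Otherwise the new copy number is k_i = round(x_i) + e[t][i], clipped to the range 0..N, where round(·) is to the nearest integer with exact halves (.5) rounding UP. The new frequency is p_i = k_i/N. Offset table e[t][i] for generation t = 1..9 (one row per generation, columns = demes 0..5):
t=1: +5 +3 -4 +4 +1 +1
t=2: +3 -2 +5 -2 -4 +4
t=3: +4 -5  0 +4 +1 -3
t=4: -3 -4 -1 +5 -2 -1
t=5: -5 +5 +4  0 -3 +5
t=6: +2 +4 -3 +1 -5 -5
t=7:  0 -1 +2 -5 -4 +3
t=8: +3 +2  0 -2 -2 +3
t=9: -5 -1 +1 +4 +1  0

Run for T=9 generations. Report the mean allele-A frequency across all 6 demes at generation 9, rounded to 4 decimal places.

t=0: k=[103 0 0 0 0 0]
t=1: x=[99.3950 3.6050 0.0000 0.0000 0.0000 0.0000] k=[103 7 0 0 0 0]
t=2: x=[99.6400 10.1150 0.2450 0.0000 0.0000 0.0000] k=[103 8 5 0 0 0]
t=3: x=[99.6750 11.2200 4.9300 0.1750 0.0000 0.0000] k=[103 6 5 4 0 0]
t=4: x=[99.6050 9.3600 5.0000 3.8950 0.1400 0.0000] k=[97 5 4 9 0 0]
t=5: x=[93.7800 8.1850 4.2100 8.5100 0.3150 0.0000] k=[89 13 8 9 0 0]
t=6: x=[86.3400 15.4850 8.2100 8.6500 0.3150 0.0000] k=[88 19 5 10 0 0]
t=7: x=[85.5850 20.9250 5.6650 9.4750 0.3500 0.0000] k=[86 20 8 4 0 0]
t=8: x=[83.6900 21.8900 8.2800 4.0000 0.1400 0.0000] k=[87 24 8 2 0 0]
t=9: x=[84.7950 25.6450 8.3500 2.1400 0.0700 0.0000] k=[80 25 9 6 1 0]

0.1958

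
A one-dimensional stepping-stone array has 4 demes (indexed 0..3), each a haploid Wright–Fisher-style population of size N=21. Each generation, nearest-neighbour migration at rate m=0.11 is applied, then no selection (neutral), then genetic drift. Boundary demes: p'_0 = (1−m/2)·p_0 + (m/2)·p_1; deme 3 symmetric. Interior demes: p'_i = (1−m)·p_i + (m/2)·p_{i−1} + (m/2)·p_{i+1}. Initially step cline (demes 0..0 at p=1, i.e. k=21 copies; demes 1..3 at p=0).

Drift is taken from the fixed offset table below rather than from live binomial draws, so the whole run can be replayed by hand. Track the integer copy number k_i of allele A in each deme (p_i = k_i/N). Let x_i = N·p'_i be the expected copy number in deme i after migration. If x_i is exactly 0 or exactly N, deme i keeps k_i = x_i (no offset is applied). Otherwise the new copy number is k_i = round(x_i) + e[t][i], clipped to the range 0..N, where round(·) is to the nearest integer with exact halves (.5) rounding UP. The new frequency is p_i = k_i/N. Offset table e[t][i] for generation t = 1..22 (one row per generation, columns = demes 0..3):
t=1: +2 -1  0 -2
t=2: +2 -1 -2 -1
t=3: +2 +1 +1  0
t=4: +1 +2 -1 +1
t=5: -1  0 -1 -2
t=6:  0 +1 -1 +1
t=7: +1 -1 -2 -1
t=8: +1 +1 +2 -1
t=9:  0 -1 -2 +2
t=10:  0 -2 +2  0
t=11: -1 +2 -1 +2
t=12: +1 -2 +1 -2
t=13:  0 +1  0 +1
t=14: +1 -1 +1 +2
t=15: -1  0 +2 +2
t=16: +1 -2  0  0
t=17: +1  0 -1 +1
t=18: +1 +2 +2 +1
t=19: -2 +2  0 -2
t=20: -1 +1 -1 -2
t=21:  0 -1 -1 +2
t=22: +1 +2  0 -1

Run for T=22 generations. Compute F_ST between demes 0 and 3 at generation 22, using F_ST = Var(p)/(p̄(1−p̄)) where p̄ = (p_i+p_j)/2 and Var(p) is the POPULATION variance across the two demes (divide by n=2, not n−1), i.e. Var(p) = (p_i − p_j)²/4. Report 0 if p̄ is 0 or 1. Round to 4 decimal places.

0.0833

t=0: k=[21 0 0 0]
t=1: x=[19.8450 1.1550 0.0000 0.0000] k=[21 0 0 0]
t=2: x=[19.8450 1.1550 0.0000 0.0000] k=[21 0 0 0]
t=3: x=[19.8450 1.1550 0.0000 0.0000] k=[21 2 0 0]
t=4: x=[19.9550 2.9350 0.1100 0.0000] k=[21 5 0 0]
t=5: x=[20.1200 5.6050 0.2750 0.0000] k=[19 6 0 0]
t=6: x=[18.2850 6.3850 0.3300 0.0000] k=[18 7 0 0]
t=7: x=[17.3950 7.2200 0.3850 0.0000] k=[18 6 0 0]
t=8: x=[17.3400 6.3300 0.3300 0.0000] k=[18 7 2 0]
t=9: x=[17.3950 7.3300 2.1650 0.1100] k=[17 6 0 2]
t=10: x=[16.3950 6.2750 0.4400 1.8900] k=[16 4 2 2]
t=11: x=[15.3400 4.5500 2.1100 2.0000] k=[14 7 1 4]
t=12: x=[13.6150 7.0550 1.4950 3.8350] k=[15 5 2 2]
t=13: x=[14.4500 5.3850 2.1650 2.0000] k=[14 6 2 3]
t=14: x=[13.5600 6.2200 2.2750 2.9450] k=[15 5 3 5]
t=15: x=[14.4500 5.4400 3.2200 4.8900] k=[13 5 5 7]
t=16: x=[12.5600 5.4400 5.1100 6.8900] k=[14 3 5 7]
t=17: x=[13.3950 3.7150 5.0000 6.8900] k=[14 4 4 8]
t=18: x=[13.4500 4.5500 4.2200 7.7800] k=[14 7 6 9]
t=19: x=[13.6150 7.3300 6.2200 8.8350] k=[12 9 6 7]
t=20: x=[11.8350 9.0000 6.2200 6.9450] k=[11 10 5 5]
t=21: x=[10.9450 9.7800 5.2750 5.0000] k=[11 9 4 7]
t=22: x=[10.8900 8.8350 4.4400 6.8350] k=[12 11 4 6]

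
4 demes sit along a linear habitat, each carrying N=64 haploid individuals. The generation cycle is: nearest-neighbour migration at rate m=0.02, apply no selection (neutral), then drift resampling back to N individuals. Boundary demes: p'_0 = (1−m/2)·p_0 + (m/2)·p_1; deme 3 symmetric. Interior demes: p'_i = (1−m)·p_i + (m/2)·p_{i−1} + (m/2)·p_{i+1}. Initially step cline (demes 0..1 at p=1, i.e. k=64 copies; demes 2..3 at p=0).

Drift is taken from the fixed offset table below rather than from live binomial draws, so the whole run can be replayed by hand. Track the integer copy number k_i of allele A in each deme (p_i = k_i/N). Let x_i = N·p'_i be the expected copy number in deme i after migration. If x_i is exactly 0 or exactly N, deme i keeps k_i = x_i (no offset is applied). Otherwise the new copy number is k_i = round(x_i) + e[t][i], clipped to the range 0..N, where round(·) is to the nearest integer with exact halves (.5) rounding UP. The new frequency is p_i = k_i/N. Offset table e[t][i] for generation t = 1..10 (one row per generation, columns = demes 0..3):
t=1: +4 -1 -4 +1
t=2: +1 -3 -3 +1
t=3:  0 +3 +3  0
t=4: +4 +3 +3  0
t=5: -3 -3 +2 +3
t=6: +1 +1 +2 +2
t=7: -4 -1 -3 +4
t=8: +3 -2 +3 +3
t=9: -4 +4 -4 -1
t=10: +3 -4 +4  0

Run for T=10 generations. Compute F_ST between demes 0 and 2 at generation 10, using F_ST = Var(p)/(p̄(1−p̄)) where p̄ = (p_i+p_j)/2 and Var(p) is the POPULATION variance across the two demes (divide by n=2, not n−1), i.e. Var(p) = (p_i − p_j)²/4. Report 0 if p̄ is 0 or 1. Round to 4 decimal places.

t=0: k=[64 64 0 0]
t=1: x=[64.0000 63.3600 0.6400 0.0000] k=[64 62 0 0]
t=2: x=[63.9800 61.4000 0.6200 0.0000] k=[64 58 0 0]
t=3: x=[63.9400 57.4800 0.5800 0.0000] k=[64 60 4 0]
t=4: x=[63.9600 59.4800 4.5200 0.0400] k=[64 62 8 0]
t=5: x=[63.9800 61.4800 8.4600 0.0800] k=[61 58 10 3]
t=6: x=[60.9700 57.5500 10.4100 3.0700] k=[62 59 12 5]
t=7: x=[61.9700 58.5600 12.4000 5.0700] k=[58 58 9 9]
t=8: x=[58.0000 57.5100 9.4900 9.0000] k=[61 56 12 12]
t=9: x=[60.9500 55.6100 12.4400 12.0000] k=[57 60 8 11]
t=10: x=[57.0300 59.4500 8.5500 10.9700] k=[60 55 13 11]

0.5502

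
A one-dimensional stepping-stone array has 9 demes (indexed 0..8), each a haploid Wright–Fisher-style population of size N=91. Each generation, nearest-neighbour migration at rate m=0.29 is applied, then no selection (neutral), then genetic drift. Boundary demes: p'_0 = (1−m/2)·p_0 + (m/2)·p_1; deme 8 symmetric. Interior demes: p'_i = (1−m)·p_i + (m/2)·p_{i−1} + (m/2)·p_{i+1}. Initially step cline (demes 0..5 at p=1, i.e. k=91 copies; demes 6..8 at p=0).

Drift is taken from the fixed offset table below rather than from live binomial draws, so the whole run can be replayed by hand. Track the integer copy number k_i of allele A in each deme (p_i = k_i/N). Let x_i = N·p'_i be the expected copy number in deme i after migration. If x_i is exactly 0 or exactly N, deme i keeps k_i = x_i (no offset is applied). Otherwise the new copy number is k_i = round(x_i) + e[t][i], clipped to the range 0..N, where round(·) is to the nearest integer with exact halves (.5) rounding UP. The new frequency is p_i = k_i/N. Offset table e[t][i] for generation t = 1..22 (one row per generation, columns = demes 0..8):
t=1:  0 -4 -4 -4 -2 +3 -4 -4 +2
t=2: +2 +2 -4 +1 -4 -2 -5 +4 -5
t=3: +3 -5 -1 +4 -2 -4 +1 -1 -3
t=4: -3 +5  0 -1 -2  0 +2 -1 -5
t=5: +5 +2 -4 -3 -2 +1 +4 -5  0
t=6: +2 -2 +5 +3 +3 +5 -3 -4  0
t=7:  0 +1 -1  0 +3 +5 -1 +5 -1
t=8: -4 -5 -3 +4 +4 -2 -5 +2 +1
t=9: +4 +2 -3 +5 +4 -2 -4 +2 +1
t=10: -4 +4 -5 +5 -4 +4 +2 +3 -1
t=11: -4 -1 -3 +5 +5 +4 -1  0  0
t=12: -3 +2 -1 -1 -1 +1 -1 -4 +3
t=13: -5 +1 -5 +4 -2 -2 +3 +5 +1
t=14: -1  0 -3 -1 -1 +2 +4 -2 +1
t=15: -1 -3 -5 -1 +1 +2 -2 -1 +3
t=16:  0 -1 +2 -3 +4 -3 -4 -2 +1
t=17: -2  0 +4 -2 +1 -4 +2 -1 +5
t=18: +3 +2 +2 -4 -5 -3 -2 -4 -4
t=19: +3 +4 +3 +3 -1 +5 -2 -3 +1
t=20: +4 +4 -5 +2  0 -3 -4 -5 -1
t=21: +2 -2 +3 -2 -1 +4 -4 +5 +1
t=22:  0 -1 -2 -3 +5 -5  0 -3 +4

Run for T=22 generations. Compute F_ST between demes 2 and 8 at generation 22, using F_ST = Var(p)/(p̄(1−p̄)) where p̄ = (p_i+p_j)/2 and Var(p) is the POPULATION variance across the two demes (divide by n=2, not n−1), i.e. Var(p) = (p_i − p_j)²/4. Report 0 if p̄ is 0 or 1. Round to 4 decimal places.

t=0: k=[91 91 91 91 91 91 0 0 0]
t=1: x=[91.0000 91.0000 91.0000 91.0000 91.0000 77.8050 13.1950 0.0000 0.0000] k=[91 91 91 91 91 81 9 0 0]
t=2: x=[91.0000 91.0000 91.0000 91.0000 89.5500 72.0100 18.1350 1.3050 0.0000] k=[91 91 91 91 86 70 13 5 0]
t=3: x=[91.0000 91.0000 91.0000 90.2750 84.4050 64.0550 20.1050 5.4350 0.7250] k=[91 91 91 91 82 60 21 4 0]
t=4: x=[91.0000 91.0000 91.0000 89.6950 80.1150 57.5350 24.1900 5.8850 0.5800] k=[91 91 91 89 78 58 26 5 0]
t=5: x=[91.0000 91.0000 90.7100 87.6950 76.6950 56.2600 27.5950 7.3200 0.7250] k=[91 91 87 85 75 57 32 2 1]
t=6: x=[91.0000 90.4200 87.2900 83.8400 73.8400 55.9850 31.2750 6.2050 1.1450] k=[91 88 91 87 77 61 28 2 1]
t=7: x=[90.5650 88.8700 89.9850 86.1300 76.1300 58.5350 29.0150 5.6250 1.1450] k=[91 90 89 86 79 64 28 11 0]
t=8: x=[90.8550 90.0000 88.7100 85.4200 77.8400 60.9550 30.7550 11.8700 1.5950] k=[87 85 86 89 82 59 26 14 3]
t=9: x=[86.7100 85.4350 86.2900 87.5500 79.6800 57.5500 29.0450 14.1450 4.5950] k=[91 87 83 91 84 56 25 16 6]
t=10: x=[90.4200 87.0000 84.7400 88.8250 80.9550 55.5650 28.1900 15.8550 7.4500] k=[86 91 80 91 77 60 30 19 6]
t=11: x=[86.7250 88.6800 83.1900 87.3750 76.5650 58.1150 32.7550 18.7100 7.8850] k=[83 88 80 91 82 62 32 19 8]
t=12: x=[83.7250 86.1150 82.7550 88.1000 80.4050 60.5500 34.4650 19.2900 9.5950] k=[81 88 82 87 79 62 33 15 13]
t=13: x=[82.0150 86.1150 83.5950 85.1150 77.6950 60.2600 34.5950 17.3200 13.2900] k=[77 87 79 89 76 58 38 22 14]
t=14: x=[78.4500 84.3900 81.6100 85.6650 75.2750 57.7100 38.5800 23.1600 15.1600] k=[77 84 79 85 74 60 43 21 16]
t=15: x=[78.0150 82.2600 80.5950 82.5350 73.5650 59.5650 42.2750 23.4650 16.7250] k=[77 79 76 82 75 62 40 22 20]
t=16: x=[77.2900 78.2750 77.3050 80.1150 74.1300 60.6950 40.5800 24.3200 20.2900] k=[77 77 79 77 78 58 37 22 21]
t=17: x=[77.0000 77.2900 78.4200 77.4350 74.9550 57.8550 37.8700 24.0300 21.1450] k=[75 77 82 75 76 54 40 23 26]
t=18: x=[75.2900 77.4350 80.2600 76.1600 72.6650 55.1600 39.5650 25.9000 25.5650] k=[78 79 82 72 68 52 38 22 22]
t=19: x=[78.1450 79.2900 80.1150 72.8700 66.2600 52.2900 37.7100 24.3200 22.0000] k=[81 83 83 76 65 57 36 21 23]
t=20: x=[81.2900 82.7100 81.9850 75.4200 65.4350 55.1150 36.8700 23.4650 22.7100] k=[85 87 77 77 65 52 33 18 22]
t=21: x=[85.2900 85.2600 78.4500 75.2600 64.8550 51.1300 33.5800 20.7550 21.4200] k=[87 83 81 73 64 55 30 26 22]
t=22: x=[86.4200 83.2900 80.1300 72.8550 64.0000 52.6800 33.0450 26.0000 22.5800] k=[86 82 78 70 69 48 33 23 27]

0.3217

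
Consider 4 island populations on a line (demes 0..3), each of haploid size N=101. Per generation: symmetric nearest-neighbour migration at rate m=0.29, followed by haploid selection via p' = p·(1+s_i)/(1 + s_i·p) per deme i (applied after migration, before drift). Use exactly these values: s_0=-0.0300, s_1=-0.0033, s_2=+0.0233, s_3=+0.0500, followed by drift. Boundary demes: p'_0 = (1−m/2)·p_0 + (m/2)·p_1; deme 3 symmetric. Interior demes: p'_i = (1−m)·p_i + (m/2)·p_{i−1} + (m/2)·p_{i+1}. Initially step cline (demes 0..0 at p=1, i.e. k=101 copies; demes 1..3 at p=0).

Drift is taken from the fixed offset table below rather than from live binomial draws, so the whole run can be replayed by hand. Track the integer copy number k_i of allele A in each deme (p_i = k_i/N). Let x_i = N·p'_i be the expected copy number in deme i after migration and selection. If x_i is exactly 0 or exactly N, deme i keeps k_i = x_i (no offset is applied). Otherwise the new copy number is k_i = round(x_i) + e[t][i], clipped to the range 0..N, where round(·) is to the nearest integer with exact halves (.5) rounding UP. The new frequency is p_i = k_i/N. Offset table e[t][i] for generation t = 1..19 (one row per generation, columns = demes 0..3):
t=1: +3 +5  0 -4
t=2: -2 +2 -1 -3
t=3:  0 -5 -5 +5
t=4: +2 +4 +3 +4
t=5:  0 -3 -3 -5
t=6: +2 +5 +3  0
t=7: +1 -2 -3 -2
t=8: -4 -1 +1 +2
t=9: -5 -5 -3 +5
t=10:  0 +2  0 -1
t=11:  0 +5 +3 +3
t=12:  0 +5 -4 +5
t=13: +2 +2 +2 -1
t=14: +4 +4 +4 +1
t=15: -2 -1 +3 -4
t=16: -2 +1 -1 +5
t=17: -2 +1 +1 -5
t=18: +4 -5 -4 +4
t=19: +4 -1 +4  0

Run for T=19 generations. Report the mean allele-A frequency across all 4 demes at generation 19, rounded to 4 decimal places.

0.3490

t=0: k=[101 0 0 0]
t=1: x=[85.9695 14.6037 0.0000 0.0000] k=[89 20 0 0]
t=2: x=[78.4663 27.0395 2.9656 0.0000] k=[76 29 2 0]
t=3: x=[68.5175 31.8279 5.7486 0.3045] k=[69 27 1 5]
t=4: x=[62.1847 29.2513 5.4679 4.6309] k=[64 33 8 9]
t=5: x=[58.7584 33.7956 12.0116 9.2572] k=[59 31 9 4]
t=6: x=[54.1759 31.7979 11.7012 4.9497] k=[56 37 15 5]
t=7: x=[52.4776 36.4879 17.0641 6.7509] k=[53 34 14 5]
t=8: x=[49.4760 33.7806 15.9012 6.5997] k=[45 33 17 9]
t=9: x=[42.5084 32.3473 18.5056 10.6146] k=[38 27 16 16]
t=10: x=[35.6989 26.9347 17.9322 16.6680] k=[36 29 18 16]
t=11: x=[34.2918 28.3525 19.6672 16.9677] k=[34 33 23 20]
t=12: x=[33.1729 31.6232 24.4392 21.2419] k=[33 37 20 26]
t=13: x=[32.9008 33.8805 23.7508 26.0623] k=[35 36 26 25]
t=14: x=[34.4503 34.3301 27.7663 26.0776] k=[38 38 32 27]
t=15: x=[37.2808 37.0524 32.6518 28.7171] k=[35 36 36 25]
t=16: x=[34.4503 35.7786 34.9294 27.5619] k=[32 37 34 33]
t=17: x=[32.0548 35.7636 34.8136 34.2404] k=[30 37 36 29]
t=18: x=[30.3643 35.7636 35.6595 31.0543] k=[34 31 32 35]
t=19: x=[32.8859 31.5083 32.7980 35.6827] k=[37 31 37 36]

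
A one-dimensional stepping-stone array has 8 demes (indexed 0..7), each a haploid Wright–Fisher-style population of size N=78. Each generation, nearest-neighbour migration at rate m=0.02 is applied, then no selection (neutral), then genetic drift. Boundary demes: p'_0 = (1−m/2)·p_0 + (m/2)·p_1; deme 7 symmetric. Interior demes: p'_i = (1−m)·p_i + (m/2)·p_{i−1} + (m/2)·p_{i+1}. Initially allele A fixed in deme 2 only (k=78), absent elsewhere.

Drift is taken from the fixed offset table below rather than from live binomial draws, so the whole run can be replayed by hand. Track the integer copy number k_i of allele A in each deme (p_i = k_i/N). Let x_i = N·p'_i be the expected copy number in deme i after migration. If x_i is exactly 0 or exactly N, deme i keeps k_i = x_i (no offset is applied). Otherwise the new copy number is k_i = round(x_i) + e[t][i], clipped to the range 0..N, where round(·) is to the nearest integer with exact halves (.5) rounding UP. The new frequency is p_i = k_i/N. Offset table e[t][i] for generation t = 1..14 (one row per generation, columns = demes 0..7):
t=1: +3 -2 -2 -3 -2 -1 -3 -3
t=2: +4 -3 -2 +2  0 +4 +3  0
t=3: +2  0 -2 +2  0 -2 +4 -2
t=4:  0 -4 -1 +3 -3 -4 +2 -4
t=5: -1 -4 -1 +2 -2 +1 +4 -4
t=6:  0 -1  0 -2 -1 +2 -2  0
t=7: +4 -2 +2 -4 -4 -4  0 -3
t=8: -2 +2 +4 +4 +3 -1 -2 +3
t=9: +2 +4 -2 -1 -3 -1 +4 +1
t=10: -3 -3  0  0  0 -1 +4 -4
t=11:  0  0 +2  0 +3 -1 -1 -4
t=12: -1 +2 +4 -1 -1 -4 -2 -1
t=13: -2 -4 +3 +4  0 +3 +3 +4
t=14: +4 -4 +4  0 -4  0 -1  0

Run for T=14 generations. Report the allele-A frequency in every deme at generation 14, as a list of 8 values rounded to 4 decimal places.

[0.0513, 0.0385, 0.9231, 0.1795, 0.0000, 0.0385, 0.0000, 0.0000]

t=0: k=[0 0 78 0 0 0 0 0]
t=1: x=[0.0000 0.7800 76.4400 0.7800 0.0000 0.0000 0.0000 0.0000] k=[0 0 74 0 0 0 0 0]
t=2: x=[0.0000 0.7400 72.5200 0.7400 0.0000 0.0000 0.0000 0.0000] k=[0 0 71 3 0 0 0 0]
t=3: x=[0.0000 0.7100 69.6100 3.6500 0.0300 0.0000 0.0000 0.0000] k=[0 1 68 6 0 0 0 0]
t=4: x=[0.0100 1.6600 66.7100 6.5600 0.0600 0.0000 0.0000 0.0000] k=[0 0 66 10 0 0 0 0]
t=5: x=[0.0000 0.6600 64.7800 10.4600 0.1000 0.0000 0.0000 0.0000] k=[0 0 64 12 0 0 0 0]
t=6: x=[0.0000 0.6400 62.8400 12.4000 0.1200 0.0000 0.0000 0.0000] k=[0 0 63 10 0 0 0 0]
t=7: x=[0.0000 0.6300 61.8400 10.4300 0.1000 0.0000 0.0000 0.0000] k=[0 0 64 6 0 0 0 0]
t=8: x=[0.0000 0.6400 62.7800 6.5200 0.0600 0.0000 0.0000 0.0000] k=[0 3 67 11 3 0 0 0]
t=9: x=[0.0300 3.6100 65.8000 11.4800 3.0500 0.0300 0.0000 0.0000] k=[2 8 64 10 0 0 0 0]
t=10: x=[2.0600 8.5000 62.9000 10.4400 0.1000 0.0000 0.0000 0.0000] k=[0 6 63 10 0 0 0 0]
t=11: x=[0.0600 6.5100 61.9000 10.4300 0.1000 0.0000 0.0000 0.0000] k=[0 7 64 10 3 0 0 0]
t=12: x=[0.0700 7.5000 62.8900 10.4700 3.0400 0.0300 0.0000 0.0000] k=[0 10 67 9 2 0 0 0]
t=13: x=[0.1000 10.4700 65.8500 9.5100 2.0500 0.0200 0.0000 0.0000] k=[0 6 69 14 2 3 0 0]
t=14: x=[0.0600 6.5700 67.8200 14.4300 2.1300 2.9600 0.0300 0.0000] k=[4 3 72 14 0 3 0 0]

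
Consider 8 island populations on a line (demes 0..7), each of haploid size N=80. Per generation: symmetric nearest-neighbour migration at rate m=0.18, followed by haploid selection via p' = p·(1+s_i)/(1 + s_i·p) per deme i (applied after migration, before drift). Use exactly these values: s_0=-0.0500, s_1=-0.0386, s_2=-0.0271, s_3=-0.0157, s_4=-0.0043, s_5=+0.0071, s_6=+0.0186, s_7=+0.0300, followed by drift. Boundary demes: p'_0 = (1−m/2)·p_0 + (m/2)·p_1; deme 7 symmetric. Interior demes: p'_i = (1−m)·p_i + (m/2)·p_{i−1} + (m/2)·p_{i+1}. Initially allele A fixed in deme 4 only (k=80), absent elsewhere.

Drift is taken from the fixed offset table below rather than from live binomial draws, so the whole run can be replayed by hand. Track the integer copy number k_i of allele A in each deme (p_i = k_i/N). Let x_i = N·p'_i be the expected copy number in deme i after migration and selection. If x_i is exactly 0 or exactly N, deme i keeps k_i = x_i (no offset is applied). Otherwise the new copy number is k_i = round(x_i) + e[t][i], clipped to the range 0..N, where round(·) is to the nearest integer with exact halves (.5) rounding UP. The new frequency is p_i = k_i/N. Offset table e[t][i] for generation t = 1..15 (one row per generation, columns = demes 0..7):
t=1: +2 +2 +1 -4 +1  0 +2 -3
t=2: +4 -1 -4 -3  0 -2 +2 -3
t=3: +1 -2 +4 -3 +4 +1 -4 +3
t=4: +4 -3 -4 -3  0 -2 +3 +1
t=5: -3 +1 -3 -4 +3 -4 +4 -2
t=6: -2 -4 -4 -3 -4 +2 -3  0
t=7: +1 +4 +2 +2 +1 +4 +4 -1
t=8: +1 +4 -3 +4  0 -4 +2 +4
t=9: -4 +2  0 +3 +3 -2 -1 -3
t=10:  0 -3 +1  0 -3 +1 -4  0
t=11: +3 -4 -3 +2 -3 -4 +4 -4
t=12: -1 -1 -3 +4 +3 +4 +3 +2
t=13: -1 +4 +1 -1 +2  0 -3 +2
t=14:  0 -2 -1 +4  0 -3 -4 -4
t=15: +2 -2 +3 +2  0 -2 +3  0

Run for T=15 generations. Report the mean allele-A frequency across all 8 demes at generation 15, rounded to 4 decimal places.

t=0: k=[0 0 0 0 80 0 0 0]
t=1: x=[0.0000 0.0000 0.0000 7.0970 65.5490 7.2465 0.0000 0.0000] k=[0 0 0 3 67 7 0 0]
t=2: x=[0.0000 0.0000 0.2627 8.3707 55.7673 11.8412 0.6416 0.0000] k=[0 0 0 5 56 10 3 0]
t=3: x=[0.0000 0.0000 0.4379 9.0127 47.1866 13.5896 3.4198 0.2781] k=[0 0 4 6 51 15 0 3]
t=4: x=[0.0000 0.3462 3.7213 9.7339 43.6245 16.9845 1.6495 2.8090] k=[0 0 0 7 44 15 5 4]
t=5: x=[0.0000 0.0000 0.6131 9.5659 37.9740 16.8037 5.9101 4.2062] k=[0 0 0 6 41 13 10 2]
t=6: x=[0.0000 0.0000 0.5255 8.4892 35.2450 15.3375 9.7061 2.7987] k=[0 0 0 5 31 17 7 3]
t=7: x=[0.0000 0.0000 0.4379 6.7910 27.3224 17.4564 7.6668 3.4564] k=[0 0 2 9 28 21 12 2]
t=8: x=[0.0000 0.1731 2.3856 9.9414 25.5849 20.9291 12.0980 2.9838] k=[0 4 0 14 26 17 14 7]
t=9: x=[0.3421 3.1584 1.5770 13.6400 24.0375 17.6371 13.8498 7.8365] k=[0 5 2 17 27 16 13 5]
t=10: x=[0.4276 4.1233 3.5262 16.3432 25.0358 16.8138 12.7462 5.8790] k=[0 1 5 16 22 18 9 6]
t=11: x=[0.0855 1.2217 5.4879 15.3527 21.0331 17.6471 9.6959 6.4430] k=[3 0 2 17 18 14 14 2]
t=12: x=[2.5979 0.4327 3.0874 15.5409 17.4910 14.4435 13.1209 3.1687] k=[2 0 0 20 20 18 16 5]
t=13: x=[1.7310 0.1731 1.7523 17.9785 19.7558 18.0989 15.4181 6.1559] k=[1 4 3 17 22 18 12 8]
t=14: x=[1.2075 3.5057 4.2384 15.9866 21.1229 17.9182 12.3715 8.5839] k=[1 2 3 20 21 15 8 5]
t=15: x=[1.0362 1.9247 4.3262 18.3354 20.3046 14.9960 8.4990 5.4174] k=[3 0 7 20 20 13 11 5]

0.1234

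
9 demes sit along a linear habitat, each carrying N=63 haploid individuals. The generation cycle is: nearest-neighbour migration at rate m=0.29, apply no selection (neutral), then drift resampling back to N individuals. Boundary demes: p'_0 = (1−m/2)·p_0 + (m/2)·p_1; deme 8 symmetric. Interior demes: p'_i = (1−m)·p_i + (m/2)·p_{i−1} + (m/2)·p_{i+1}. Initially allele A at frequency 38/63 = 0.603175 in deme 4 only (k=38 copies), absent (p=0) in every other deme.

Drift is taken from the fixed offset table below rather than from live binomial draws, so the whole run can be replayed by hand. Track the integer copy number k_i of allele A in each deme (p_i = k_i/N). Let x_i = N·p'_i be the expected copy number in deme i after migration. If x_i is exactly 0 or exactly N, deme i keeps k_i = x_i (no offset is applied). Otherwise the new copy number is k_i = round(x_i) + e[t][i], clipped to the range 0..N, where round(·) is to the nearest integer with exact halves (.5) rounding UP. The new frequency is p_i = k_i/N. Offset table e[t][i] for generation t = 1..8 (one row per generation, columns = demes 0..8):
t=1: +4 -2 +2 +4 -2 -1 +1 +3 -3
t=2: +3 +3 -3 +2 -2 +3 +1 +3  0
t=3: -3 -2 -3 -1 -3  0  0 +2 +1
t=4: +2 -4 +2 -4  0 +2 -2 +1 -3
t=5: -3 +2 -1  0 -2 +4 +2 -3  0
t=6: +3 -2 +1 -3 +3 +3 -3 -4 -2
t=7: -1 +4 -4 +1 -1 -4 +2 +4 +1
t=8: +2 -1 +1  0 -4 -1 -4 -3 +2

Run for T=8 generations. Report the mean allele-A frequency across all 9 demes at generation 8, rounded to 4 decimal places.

t=0: k=[0 0 0 0 38 0 0 0 0]
t=1: x=[0.0000 0.0000 0.0000 5.5100 26.9800 5.5100 0.0000 0.0000 0.0000] k=[0 0 0 10 25 5 0 0 0]
t=2: x=[0.0000 0.0000 1.4500 10.7250 19.9250 7.1750 0.7250 0.0000 0.0000] k=[0 0 0 13 18 10 2 0 0]
t=3: x=[0.0000 0.0000 1.8850 11.8400 16.1150 10.0000 2.8700 0.2900 0.0000] k=[0 0 0 11 13 10 3 2 0]
t=4: x=[0.0000 0.0000 1.5950 9.6950 12.2750 9.4200 3.8700 1.8550 0.2900] k=[0 0 4 6 12 11 2 3 0]
t=5: x=[0.0000 0.5800 3.7100 6.5800 10.9850 9.8400 3.4500 2.4200 0.4350] k=[0 3 3 7 9 14 5 0 0]
t=6: x=[0.4350 2.5650 3.5800 6.7100 9.4350 11.9700 5.5800 0.7250 0.0000] k=[3 1 5 4 12 15 3 0 0]
t=7: x=[2.7100 1.8700 4.2750 5.3050 11.2750 12.8250 4.3050 0.4350 0.0000] k=[2 6 0 6 10 9 6 4 0]
t=8: x=[2.5800 4.5500 1.7400 5.7100 9.2750 8.7100 6.1450 3.7100 0.5800] k=[5 4 3 6 5 8 2 1 3]

0.0653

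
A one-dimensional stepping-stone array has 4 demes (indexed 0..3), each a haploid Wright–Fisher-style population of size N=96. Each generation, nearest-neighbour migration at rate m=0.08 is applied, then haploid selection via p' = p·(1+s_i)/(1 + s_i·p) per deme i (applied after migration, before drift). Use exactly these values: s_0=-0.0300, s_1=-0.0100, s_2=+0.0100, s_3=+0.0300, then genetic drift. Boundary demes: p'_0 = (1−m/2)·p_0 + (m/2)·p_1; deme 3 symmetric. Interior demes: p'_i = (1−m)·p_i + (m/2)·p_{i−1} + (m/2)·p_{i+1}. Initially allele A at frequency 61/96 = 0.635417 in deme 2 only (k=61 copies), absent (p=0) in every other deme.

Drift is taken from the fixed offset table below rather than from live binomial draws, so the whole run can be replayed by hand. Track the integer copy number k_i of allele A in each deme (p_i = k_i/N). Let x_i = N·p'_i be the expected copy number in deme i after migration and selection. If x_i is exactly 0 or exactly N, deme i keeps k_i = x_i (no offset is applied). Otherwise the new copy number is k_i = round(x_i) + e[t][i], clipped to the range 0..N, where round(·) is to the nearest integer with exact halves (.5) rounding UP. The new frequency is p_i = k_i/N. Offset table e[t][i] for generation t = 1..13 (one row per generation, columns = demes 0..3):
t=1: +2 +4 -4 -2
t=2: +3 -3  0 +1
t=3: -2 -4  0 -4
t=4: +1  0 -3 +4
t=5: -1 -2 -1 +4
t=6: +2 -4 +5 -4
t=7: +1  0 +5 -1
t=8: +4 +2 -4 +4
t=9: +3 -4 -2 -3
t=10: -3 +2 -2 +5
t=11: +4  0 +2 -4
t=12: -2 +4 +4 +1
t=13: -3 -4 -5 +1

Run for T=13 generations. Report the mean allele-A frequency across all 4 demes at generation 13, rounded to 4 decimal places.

0.1589

t=0: k=[0 0 61 0]
t=1: x=[0.0000 2.4162 56.3518 2.5113] k=[0 6 52 1]
t=2: x=[0.2328 7.5300 48.3588 3.1282] k=[3 5 48 4]
t=3: x=[2.9905 6.5781 44.7576 5.9221] k=[1 3 45 2]
t=4: x=[1.0480 4.5562 41.8347 3.8272] k=[2 5 39 8]
t=5: x=[2.0578 6.1816 36.6251 9.4898] k=[1 4 36 13]
t=6: x=[1.0868 5.1111 34.0182 14.2755] k=[3 1 39 10]
t=7: x=[2.8350 2.5747 36.5449 11.4549] k=[4 3 42 10]
t=8: x=[3.8460 4.5562 39.3909 11.5776] k=[8 7 35 16]
t=9: x=[7.7405 8.0853 33.3362 17.1729] k=[11 4 31 14]
t=10: x=[10.4334 5.3094 29.4427 15.0514] k=[7 7 27 20]
t=11: x=[6.8049 7.7283 26.1087 20.7569] k=[11 8 28 17]
t=12: x=[10.5896 8.8390 26.9525 17.8658] k=[9 13 31 19]
t=13: x=[8.9107 13.4434 30.0049 19.9430] k=[6 9 25 21]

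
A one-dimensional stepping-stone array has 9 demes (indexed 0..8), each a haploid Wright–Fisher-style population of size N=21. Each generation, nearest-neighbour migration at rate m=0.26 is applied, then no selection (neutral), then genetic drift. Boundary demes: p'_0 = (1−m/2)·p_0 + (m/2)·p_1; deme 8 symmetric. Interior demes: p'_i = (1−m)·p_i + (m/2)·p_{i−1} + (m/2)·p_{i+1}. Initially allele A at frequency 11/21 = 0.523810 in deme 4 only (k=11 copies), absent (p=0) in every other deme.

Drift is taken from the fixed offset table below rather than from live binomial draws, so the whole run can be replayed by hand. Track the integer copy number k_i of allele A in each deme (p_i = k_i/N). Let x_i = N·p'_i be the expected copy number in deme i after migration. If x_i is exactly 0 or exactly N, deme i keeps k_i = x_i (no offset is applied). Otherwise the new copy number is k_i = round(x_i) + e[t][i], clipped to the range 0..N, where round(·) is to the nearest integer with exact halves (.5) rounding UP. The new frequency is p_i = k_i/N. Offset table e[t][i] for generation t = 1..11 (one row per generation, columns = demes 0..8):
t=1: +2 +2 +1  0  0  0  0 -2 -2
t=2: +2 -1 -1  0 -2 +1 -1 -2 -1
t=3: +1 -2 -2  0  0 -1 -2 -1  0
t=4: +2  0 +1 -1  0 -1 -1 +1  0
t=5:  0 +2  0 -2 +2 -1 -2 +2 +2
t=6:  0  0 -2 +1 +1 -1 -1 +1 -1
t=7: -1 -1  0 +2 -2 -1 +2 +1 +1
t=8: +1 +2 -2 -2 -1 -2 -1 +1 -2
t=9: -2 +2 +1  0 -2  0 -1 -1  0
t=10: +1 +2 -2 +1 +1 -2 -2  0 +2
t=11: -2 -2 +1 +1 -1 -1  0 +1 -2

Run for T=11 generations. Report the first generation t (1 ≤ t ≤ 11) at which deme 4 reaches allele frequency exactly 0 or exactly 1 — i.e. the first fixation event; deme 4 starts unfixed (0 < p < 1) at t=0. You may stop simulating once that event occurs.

8

t=0: k=[0 0 0 0 11 0 0 0 0]
t=1: x=[0.0000 0.0000 0.0000 1.4300 8.1400 1.4300 0.0000 0.0000 0.0000] k=[0 0 0 1 8 1 0 0 0]
t=2: x=[0.0000 0.0000 0.1300 1.7800 6.1800 1.7800 0.1300 0.0000 0.0000] k=[0 0 0 2 4 3 0 0 0]
t=3: x=[0.0000 0.0000 0.2600 2.0000 3.6100 2.7400 0.3900 0.0000 0.0000] k=[0 0 0 2 4 2 0 0 0]
t=4: x=[0.0000 0.0000 0.2600 2.0000 3.4800 2.0000 0.2600 0.0000 0.0000] k=[0 0 1 1 3 1 0 0 0]
t=5: x=[0.0000 0.1300 0.8700 1.2600 2.4800 1.1300 0.1300 0.0000 0.0000] k=[0 2 1 0 4 0 0 0 0]
t=6: x=[0.2600 1.6100 1.0000 0.6500 2.9600 0.5200 0.0000 0.0000 0.0000] k=[0 2 0 2 4 0 0 0 0]
t=7: x=[0.2600 1.4800 0.5200 2.0000 3.2200 0.5200 0.0000 0.0000 0.0000] k=[0 0 1 4 1 0 0 0 0]
t=8: x=[0.0000 0.1300 1.2600 3.2200 1.2600 0.1300 0.0000 0.0000 0.0000] k=[0 2 0 1 0 0 0 0 0]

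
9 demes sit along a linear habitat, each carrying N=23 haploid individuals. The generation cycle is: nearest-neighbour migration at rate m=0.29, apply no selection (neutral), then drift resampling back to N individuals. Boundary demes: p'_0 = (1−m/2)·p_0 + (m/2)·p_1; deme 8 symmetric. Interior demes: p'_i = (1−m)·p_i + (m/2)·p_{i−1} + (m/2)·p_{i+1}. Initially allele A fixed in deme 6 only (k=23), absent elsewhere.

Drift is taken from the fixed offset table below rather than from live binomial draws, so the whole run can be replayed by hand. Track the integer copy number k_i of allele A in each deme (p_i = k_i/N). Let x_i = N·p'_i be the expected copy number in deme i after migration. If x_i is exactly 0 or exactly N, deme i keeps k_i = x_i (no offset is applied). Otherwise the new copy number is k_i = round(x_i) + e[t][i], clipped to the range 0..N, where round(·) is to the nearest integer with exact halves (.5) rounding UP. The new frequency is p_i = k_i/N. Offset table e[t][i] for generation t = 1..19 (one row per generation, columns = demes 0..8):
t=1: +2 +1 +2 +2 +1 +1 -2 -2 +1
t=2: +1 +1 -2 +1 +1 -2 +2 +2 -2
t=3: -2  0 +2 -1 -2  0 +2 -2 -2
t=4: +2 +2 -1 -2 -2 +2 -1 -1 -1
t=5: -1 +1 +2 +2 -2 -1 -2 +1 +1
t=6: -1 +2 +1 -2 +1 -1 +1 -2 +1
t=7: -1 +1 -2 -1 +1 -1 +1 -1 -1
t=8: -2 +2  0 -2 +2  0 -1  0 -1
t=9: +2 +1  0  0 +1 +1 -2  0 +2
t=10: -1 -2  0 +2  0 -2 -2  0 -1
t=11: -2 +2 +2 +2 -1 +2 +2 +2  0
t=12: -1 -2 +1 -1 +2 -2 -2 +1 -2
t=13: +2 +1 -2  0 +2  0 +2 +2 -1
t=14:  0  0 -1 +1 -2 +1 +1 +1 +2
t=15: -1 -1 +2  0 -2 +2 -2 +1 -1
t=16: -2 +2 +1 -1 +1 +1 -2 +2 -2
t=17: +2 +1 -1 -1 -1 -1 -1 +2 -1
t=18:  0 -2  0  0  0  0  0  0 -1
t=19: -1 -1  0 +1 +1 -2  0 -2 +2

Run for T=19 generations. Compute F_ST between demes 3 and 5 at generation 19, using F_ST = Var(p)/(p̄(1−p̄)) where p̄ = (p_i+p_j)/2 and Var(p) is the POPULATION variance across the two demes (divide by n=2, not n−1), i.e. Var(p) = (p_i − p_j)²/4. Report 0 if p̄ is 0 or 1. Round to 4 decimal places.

0.0078

t=0: k=[0 0 0 0 0 0 23 0 0]
t=1: x=[0.0000 0.0000 0.0000 0.0000 0.0000 3.3350 16.3300 3.3350 0.0000] k=[0 0 0 0 0 4 14 1 0]
t=2: x=[0.0000 0.0000 0.0000 0.0000 0.5800 4.8700 10.6650 2.7400 0.1450] k=[0 0 0 0 2 3 13 5 0]
t=3: x=[0.0000 0.0000 0.0000 0.2900 1.8550 4.3050 10.3900 5.4350 0.7250] k=[0 0 0 0 0 4 12 3 0]
t=4: x=[0.0000 0.0000 0.0000 0.0000 0.5800 4.5800 9.5350 3.8700 0.4350] k=[0 0 0 0 0 7 9 3 0]
t=5: x=[0.0000 0.0000 0.0000 0.0000 1.0150 6.2750 7.8400 3.4350 0.4350] k=[0 0 0 0 0 5 6 4 1]
t=6: x=[0.0000 0.0000 0.0000 0.0000 0.7250 4.4200 5.5650 3.8550 1.4350] k=[0 0 0 0 2 3 7 2 2]
t=7: x=[0.0000 0.0000 0.0000 0.2900 1.8550 3.4350 5.6950 2.7250 2.0000] k=[0 0 0 0 3 2 7 2 1]
t=8: x=[0.0000 0.0000 0.0000 0.4350 2.4200 2.8700 5.5500 2.5800 1.1450] k=[0 0 0 0 4 3 5 3 0]
t=9: x=[0.0000 0.0000 0.0000 0.5800 3.2750 3.4350 4.4200 2.8550 0.4350] k=[0 0 0 1 4 4 2 3 2]
t=10: x=[0.0000 0.0000 0.1450 1.2900 3.5650 3.7100 2.4350 2.7100 2.1450] k=[0 0 0 3 4 2 0 3 1]
t=11: x=[0.0000 0.0000 0.4350 2.7100 3.5650 2.0000 0.7250 2.2750 1.2900] k=[0 0 2 5 3 4 3 4 1]
t=12: x=[0.0000 0.2900 2.1450 4.2750 3.4350 3.7100 3.2900 3.4200 1.4350] k=[0 0 3 3 5 2 1 4 0]
t=13: x=[0.0000 0.4350 2.5650 3.2900 4.2750 2.2900 1.5800 2.9850 0.5800] k=[0 1 1 3 6 2 4 5 0]
t=14: x=[0.1450 0.8550 1.2900 3.1450 4.9850 2.8700 3.8550 4.1300 0.7250] k=[0 1 0 4 3 4 5 5 3]
t=15: x=[0.1450 0.7100 0.7250 3.2750 3.2900 4.0000 4.8550 4.7100 3.2900] k=[0 0 3 3 1 6 3 6 2]
t=16: x=[0.0000 0.4350 2.5650 2.7100 2.0150 4.8400 3.8700 4.9850 2.5800] k=[0 2 4 2 3 6 2 7 1]
t=17: x=[0.2900 2.0000 3.4200 2.4350 3.2900 4.9850 3.3050 5.4050 1.8700] k=[2 3 2 1 2 4 2 7 1]
t=18: x=[2.1450 2.7100 2.0000 1.2900 2.1450 3.4200 3.0150 5.4050 1.8700] k=[2 1 2 1 2 3 3 5 1]
t=19: x=[1.8550 1.2900 1.7100 1.2900 2.0000 2.8550 3.2900 4.1300 1.5800] k=[1 0 2 2 3 1 3 2 4]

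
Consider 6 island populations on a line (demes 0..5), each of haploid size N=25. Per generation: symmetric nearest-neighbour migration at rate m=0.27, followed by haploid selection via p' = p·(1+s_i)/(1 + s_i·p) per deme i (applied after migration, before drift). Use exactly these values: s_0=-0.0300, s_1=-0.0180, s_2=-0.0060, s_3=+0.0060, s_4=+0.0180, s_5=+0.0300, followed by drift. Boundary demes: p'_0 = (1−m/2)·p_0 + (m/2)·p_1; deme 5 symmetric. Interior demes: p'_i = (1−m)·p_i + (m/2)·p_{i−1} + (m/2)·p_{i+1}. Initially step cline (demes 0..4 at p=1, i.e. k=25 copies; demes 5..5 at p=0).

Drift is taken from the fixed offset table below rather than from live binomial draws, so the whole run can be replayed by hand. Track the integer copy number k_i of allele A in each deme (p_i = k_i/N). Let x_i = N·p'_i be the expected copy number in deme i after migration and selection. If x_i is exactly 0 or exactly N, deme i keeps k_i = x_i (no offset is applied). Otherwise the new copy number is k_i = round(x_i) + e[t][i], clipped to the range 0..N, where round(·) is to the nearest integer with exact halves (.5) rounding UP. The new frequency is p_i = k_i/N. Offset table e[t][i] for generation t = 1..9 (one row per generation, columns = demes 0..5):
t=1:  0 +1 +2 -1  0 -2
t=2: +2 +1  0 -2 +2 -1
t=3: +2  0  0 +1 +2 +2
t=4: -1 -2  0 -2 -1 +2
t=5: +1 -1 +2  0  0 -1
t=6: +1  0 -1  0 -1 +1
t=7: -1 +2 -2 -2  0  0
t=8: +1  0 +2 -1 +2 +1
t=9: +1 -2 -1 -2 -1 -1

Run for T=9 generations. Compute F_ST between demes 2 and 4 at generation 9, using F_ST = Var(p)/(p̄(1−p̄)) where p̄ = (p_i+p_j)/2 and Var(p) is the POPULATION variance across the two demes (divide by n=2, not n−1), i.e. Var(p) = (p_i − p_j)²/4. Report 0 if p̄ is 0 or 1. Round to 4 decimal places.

t=0: k=[25 25 25 25 25 0]
t=1: x=[25.0000 25.0000 25.0000 25.0000 21.6767 3.4622] k=[25 25 25 25 22 1]
t=2: x=[25.0000 25.0000 25.0000 24.5974 19.6454 3.9320] k=[25 25 25 23 22 3]
t=3: x=[25.0000 25.0000 24.7284 23.1453 19.6454 5.6939] k=[25 25 25 24 22 8]
t=4: x=[25.0000 25.0000 24.8642 23.8715 20.4468 10.0672] k=[25 25 25 22 19 12]
t=5: x=[25.0000 25.0000 24.5926 22.0158 18.5458 13.1294] k=[25 25 25 22 19 12]
t=6: x=[25.0000 25.0000 24.5926 22.0158 18.5458 13.1294] k=[25 25 24 22 18 14]
t=7: x=[25.0000 24.8625 23.8585 21.7470 18.0896 14.7194] k=[25 25 22 20 18 15]
t=8: x=[25.0000 24.5877 22.1197 20.0239 17.9556 15.5792] k=[25 25 24 19 20 17]
t=9: x=[25.0000 24.8625 23.4513 19.8346 19.5365 17.5604] k=[25 23 22 18 19 17]

0.0244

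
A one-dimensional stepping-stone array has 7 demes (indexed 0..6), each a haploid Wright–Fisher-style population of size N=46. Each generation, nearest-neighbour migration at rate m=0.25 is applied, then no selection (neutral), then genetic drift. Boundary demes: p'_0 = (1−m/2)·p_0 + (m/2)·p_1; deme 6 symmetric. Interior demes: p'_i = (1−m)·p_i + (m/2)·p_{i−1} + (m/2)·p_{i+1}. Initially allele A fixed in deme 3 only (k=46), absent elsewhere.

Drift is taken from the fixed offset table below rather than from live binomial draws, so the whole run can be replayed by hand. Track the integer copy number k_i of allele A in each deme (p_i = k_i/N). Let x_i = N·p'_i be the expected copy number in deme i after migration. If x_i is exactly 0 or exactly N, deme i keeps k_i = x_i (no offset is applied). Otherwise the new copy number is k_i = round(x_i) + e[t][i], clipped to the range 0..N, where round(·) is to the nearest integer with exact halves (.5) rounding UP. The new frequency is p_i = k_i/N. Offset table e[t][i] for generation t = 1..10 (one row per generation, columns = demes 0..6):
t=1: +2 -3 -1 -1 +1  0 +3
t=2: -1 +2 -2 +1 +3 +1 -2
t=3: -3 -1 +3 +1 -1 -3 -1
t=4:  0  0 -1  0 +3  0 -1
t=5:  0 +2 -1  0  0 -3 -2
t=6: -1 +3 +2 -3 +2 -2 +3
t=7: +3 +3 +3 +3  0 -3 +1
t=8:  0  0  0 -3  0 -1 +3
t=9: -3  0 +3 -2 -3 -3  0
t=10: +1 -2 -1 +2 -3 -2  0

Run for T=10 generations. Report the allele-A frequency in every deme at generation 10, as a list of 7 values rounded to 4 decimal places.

[0.1087, 0.1957, 0.3261, 0.3043, 0.1087, 0.0000, 0.1087]

t=0: k=[0 0 0 46 0 0 0]
t=1: x=[0.0000 0.0000 5.7500 34.5000 5.7500 0.0000 0.0000] k=[0 0 5 34 7 0 0]
t=2: x=[0.0000 0.6250 8.0000 27.0000 9.5000 0.8750 0.0000] k=[0 3 6 28 13 2 0]
t=3: x=[0.3750 3.0000 8.3750 23.3750 13.5000 3.1250 0.2500] k=[0 2 11 24 13 0 0]
t=4: x=[0.2500 2.8750 11.5000 21.0000 12.7500 1.6250 0.0000] k=[0 3 11 21 16 2 0]
t=5: x=[0.3750 3.6250 11.2500 19.1250 14.8750 3.5000 0.2500] k=[0 6 10 19 15 1 0]
t=6: x=[0.7500 5.7500 10.6250 17.3750 13.7500 2.6250 0.1250] k=[0 9 13 14 16 1 3]
t=7: x=[1.1250 8.3750 12.6250 14.1250 13.8750 3.1250 2.7500] k=[4 11 16 17 14 0 4]
t=8: x=[4.8750 10.7500 15.5000 16.5000 12.6250 2.2500 3.5000] k=[5 11 16 14 13 1 7]
t=9: x=[5.7500 10.8750 15.1250 14.1250 11.6250 3.2500 6.2500] k=[3 11 18 12 9 0 6]
t=10: x=[4.0000 10.8750 16.3750 12.3750 8.2500 1.8750 5.2500] k=[5 9 15 14 5 0 5]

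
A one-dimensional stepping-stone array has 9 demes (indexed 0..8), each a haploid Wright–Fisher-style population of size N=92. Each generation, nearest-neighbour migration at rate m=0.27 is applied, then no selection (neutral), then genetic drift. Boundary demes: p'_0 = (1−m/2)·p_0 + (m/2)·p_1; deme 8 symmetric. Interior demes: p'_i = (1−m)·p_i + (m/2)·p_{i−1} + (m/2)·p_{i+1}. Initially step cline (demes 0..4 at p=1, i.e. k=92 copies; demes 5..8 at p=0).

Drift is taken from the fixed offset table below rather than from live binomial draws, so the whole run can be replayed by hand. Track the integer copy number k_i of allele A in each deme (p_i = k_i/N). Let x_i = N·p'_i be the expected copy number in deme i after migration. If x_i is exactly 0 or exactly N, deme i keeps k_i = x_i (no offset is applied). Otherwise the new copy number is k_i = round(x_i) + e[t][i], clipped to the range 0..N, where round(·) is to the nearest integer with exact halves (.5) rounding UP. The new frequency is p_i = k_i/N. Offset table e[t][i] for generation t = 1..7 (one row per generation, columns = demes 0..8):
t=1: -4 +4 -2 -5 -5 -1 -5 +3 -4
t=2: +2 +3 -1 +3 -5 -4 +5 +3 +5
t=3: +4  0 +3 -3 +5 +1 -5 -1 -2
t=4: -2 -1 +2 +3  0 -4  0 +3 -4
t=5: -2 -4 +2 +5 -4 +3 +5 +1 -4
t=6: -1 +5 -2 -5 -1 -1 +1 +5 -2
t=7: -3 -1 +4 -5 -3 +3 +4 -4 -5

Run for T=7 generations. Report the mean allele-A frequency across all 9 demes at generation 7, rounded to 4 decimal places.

0.5495

t=0: k=[92 92 92 92 92 0 0 0 0]
t=1: x=[92.0000 92.0000 92.0000 92.0000 79.5800 12.4200 0.0000 0.0000 0.0000] k=[92 92 92 92 75 11 0 0 0]
t=2: x=[92.0000 92.0000 92.0000 89.7050 68.6550 18.1550 1.4850 0.0000 0.0000] k=[92 92 92 92 64 14 6 0 0]
t=3: x=[92.0000 92.0000 92.0000 88.2200 61.0300 19.6700 6.2700 0.8100 0.0000] k=[92 92 92 85 66 21 1 0 0]
t=4: x=[92.0000 92.0000 91.0550 83.3800 62.4900 24.3750 3.5650 0.1350 0.0000] k=[92 92 92 86 62 20 4 3 0]
t=5: x=[92.0000 92.0000 91.1900 83.5700 59.5700 23.5100 6.0250 2.7300 0.4050] k=[92 92 92 89 56 27 11 4 0]
t=6: x=[92.0000 92.0000 91.5950 84.9500 56.5400 28.7550 12.2150 4.4050 0.5400] k=[92 92 90 80 56 28 13 9 0]
t=7: x=[92.0000 91.7300 88.9200 78.1100 55.4600 29.7550 14.4850 8.3250 1.2150] k=[92 91 92 73 52 33 18 4 0]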